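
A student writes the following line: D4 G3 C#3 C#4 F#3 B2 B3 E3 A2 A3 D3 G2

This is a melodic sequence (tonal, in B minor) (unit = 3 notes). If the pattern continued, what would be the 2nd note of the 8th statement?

G2

The unit is 3 notes. Position-2 pitches of the 4 shown cells: G3, F#3, E3, D3.
Carrying that down a 2nd forward: C#3 → B2 → A2 → G2.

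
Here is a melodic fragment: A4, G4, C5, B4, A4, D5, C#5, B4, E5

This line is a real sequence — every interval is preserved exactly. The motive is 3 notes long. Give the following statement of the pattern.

D#5 C#5 F#5

The 3-note cells begin on A4, B4, C#5 — each up a 2nd from the last.
So cell 4 is D#5 C#5 F#5.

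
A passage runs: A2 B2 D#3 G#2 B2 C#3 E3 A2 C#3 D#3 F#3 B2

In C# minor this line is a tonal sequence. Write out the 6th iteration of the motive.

The 4-note cells begin on A2, B2, C#3 — each up a 2nd from the last.
Carrying on: D#3 → E3 → F#3.
Statement 6 starts on F#3 and keeps the same diatonic contour: F#3 G#3 B3 E3.

F#3 G#3 B3 E3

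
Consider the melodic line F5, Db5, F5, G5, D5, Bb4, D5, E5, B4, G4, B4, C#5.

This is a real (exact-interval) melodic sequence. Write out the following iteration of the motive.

The 4-note cells begin on F5, D5, B4 — each down a 3rd from the last.
From G#4 the exact shape gives G#4 E4 G#4 A#4.

G#4 E4 G#4 A#4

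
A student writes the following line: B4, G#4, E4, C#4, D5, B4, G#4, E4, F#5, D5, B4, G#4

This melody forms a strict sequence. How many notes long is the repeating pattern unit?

4

12 notes total. Splitting into 3 groups of 4:
B4 G#4 E4 C#4 | D5 B4 G#4 E4 | F#5 D5 B4 G#4
Each cell is the previous one up a 3rd — so the unit is 4 notes.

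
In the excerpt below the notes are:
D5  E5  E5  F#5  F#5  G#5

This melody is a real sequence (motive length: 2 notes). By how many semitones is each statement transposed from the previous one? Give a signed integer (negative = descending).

The 2-note cells begin on D5, E5, F#5 — each up a 2nd from the last.
D5 to E5 spans +2 semitones.

2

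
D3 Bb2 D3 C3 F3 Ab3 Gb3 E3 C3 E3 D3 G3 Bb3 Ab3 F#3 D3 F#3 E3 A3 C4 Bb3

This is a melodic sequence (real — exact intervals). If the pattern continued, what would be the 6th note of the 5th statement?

E4

With 7-note cells, note 6 of each statement runs Ab3, Bb3, C4.
Each moves up a 2nd. Continuing: D4 → E4.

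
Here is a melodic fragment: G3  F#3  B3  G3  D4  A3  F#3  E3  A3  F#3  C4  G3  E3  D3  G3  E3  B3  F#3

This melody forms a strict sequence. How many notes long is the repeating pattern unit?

There are 18 notes; a 6-note unit gives 3 cells:
G3 F#3 B3 G3 D4 A3 | F#3 E3 A3 F#3 C4 G3 | E3 D3 G3 E3 B3 F#3
That's a consistent down a 2nd shift per cell, and no other grouping gives one.

6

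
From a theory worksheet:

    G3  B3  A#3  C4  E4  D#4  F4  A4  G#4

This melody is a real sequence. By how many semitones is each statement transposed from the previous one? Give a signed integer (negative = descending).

5

Taking 3-note groups, the heads are G3, C4, F4: the pattern moves up a 4th.
G3 to C4 spans +5 semitones.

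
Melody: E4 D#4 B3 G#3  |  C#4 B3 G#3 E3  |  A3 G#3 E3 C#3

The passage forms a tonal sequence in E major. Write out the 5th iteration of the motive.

Unit = 4 notes; the statements start on E4, C#4, A3, moving down a 3rd each time.
Extending down a 3rd: F#3 → D#3.
From D#3 the diatonic shape gives D#3 C#3 A2 F#2.

D#3 C#3 A2 F#2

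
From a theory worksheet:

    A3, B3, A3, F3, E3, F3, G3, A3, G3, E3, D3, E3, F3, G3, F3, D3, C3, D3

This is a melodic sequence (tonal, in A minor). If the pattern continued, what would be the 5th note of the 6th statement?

With 6-note cells, note 5 of each statement runs E3, D3, C3.
Extending down a 2nd: B2 → A2 → G2.

G2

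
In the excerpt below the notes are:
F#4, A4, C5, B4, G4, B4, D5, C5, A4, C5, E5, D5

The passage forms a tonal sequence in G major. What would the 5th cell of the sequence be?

The 4-note cells begin on F#4, G4, A4 — each up a 2nd from the last.
Continuing the starts: B4 → C5.
From C5 the diatonic shape gives C5 E5 G5 F#5.

C5 E5 G5 F#5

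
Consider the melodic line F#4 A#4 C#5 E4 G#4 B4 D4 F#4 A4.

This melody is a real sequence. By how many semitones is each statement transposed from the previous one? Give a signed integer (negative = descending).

-2

Taking 3-note groups, the heads are F#4, E4, D4: the pattern moves down a 2nd.
F#4 to E4 spans -2 semitones.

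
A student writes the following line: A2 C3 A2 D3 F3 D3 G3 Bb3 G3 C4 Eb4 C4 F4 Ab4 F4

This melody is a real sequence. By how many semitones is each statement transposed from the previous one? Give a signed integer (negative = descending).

With a 3-note motive the entries are A2, D3, G3, C4, F4, each up a 4th from the previous.
A2 to D3 spans +5 semitones.

5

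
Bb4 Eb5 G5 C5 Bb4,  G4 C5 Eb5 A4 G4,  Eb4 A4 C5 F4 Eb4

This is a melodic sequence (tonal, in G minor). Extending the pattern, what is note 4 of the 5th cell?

The unit is 5 notes. Position-4 pitches of the 3 shown cells: C5, A4, F4.
Extending down a 3rd: D4 → Bb3.

Bb3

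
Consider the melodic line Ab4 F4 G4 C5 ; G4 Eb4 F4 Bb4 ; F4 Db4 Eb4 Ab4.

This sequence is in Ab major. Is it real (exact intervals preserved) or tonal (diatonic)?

tonal

Every note is diatonic to Ab major.
Cell 1 has -3 semitones from note 1 to 2, but cell 2 has -4 — the interval quality changes while the contour stays the same, which is the hallmark of a tonal sequence.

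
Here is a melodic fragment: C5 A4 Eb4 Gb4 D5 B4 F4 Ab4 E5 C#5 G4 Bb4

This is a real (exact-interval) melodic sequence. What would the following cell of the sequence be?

F#5 D#5 A4 C5

With a 4-note motive the entries are C5, D5, E5, each up a 2nd from the previous.
From F#5 the exact shape gives F#5 D#5 A4 C5.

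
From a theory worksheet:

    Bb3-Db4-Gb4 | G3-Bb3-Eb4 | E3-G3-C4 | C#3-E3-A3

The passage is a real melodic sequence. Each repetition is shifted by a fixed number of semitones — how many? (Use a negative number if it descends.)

With a 3-note motive the entries are Bb3, G3, E3, C#3, each down a 3rd from the previous.
Bb3→G3 is 55 − 58 = -3 semitones.

-3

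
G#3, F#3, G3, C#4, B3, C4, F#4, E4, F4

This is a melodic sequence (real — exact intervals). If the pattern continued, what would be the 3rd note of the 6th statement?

Ab5

The unit is 3 notes. Position-3 pitches of the 3 shown cells: G3, C4, F4.
Extending up a 4th: Bb4 → Eb5 → Ab5.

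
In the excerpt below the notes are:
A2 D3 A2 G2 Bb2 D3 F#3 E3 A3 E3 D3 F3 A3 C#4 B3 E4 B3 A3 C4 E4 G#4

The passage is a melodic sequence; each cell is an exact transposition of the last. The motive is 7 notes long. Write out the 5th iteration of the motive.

C#5 F#5 C#5 B4 D5 F#5 A#5

The 7-note cells begin on A2, E3, B3 — each up a 5th from the last.
Continuing the starts: F#4 → C#5.
From C#5 the exact shape gives C#5 F#5 C#5 B4 D5 F#5 A#5.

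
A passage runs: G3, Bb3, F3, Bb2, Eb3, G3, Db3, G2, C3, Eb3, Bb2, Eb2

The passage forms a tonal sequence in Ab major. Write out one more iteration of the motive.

The 4-note cells begin on G3, Eb3, C3 — each down a 3rd from the last.
From Ab2 the diatonic shape gives Ab2 C3 G2 C2.

Ab2 C3 G2 C2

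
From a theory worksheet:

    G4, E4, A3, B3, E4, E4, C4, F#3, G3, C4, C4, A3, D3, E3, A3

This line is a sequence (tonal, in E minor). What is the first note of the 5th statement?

F#3

Unit = 5 notes; the statements start on G4, E4, C4, moving down a 3rd each time.
Extending the heads down a 3rd: A3 → F#3.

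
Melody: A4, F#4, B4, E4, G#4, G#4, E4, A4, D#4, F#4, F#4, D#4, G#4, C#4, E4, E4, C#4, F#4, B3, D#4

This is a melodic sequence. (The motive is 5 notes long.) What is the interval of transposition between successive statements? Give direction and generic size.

Unit = 5 notes; the statements start on A4, G#4, F#4, E4, moving down a 2nd each time.
From A4 to G#4: down a 2nd.

down a 2nd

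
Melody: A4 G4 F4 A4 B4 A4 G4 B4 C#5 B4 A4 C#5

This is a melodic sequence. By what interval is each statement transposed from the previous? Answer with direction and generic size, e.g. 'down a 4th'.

up a 2nd

The 4-note cells begin on A4, B4, C#5 — each up a 2nd from the last.
From A4 to B4: up a 2nd.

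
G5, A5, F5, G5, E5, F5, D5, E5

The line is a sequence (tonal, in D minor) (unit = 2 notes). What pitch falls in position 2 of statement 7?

Bb4

Grouping in 2s, the 2nd note of each cell is A5, G5, F5, E5.
Carrying that down a 2nd forward: D5 → C5 → Bb4.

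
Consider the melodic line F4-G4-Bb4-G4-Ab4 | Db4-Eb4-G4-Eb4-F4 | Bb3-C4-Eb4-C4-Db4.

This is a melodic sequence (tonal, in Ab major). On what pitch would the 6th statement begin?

Unit = 5 notes; the statements start on F4, Db4, Bb3, moving down a 3rd each time.
Extending the heads down a 3rd: G3 → Eb3 → C3.

C3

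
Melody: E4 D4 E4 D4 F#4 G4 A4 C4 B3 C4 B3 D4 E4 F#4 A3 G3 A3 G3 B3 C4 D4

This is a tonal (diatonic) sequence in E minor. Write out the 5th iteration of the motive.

D3 C3 D3 C3 E3 F#3 G3

The 7-note cells begin on E4, C4, A3 — each down a 3rd from the last.
Carrying on: F#3 → D3.
From D3 the diatonic shape gives D3 C3 D3 C3 E3 F#3 G3.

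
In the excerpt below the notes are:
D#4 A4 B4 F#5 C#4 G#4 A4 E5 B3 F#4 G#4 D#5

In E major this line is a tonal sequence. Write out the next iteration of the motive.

A3 E4 F#4 C#5

Taking 4-note groups, the heads are D#4, C#4, B3: the pattern moves down a 2nd.
Statement 4 starts on A3 and keeps the same diatonic contour: A3 E4 F#4 C#5.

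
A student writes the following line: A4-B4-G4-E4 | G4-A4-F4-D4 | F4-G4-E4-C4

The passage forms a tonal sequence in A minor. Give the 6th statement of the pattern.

Taking 4-note groups, the heads are A4, G4, F4: the pattern moves down a 2nd.
Carrying on: E4 → D4 → C4.
Statement 6 starts on C4 and keeps the same diatonic contour: C4 D4 B3 G3.

C4 D4 B3 G3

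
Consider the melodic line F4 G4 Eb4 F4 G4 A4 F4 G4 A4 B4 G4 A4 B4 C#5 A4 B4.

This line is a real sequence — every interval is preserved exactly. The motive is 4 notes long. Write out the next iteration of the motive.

Unit = 4 notes; the statements start on F4, G4, A4, B4, moving up a 2nd each time.
So cell 5 is C#5 D#5 B4 C#5.

C#5 D#5 B4 C#5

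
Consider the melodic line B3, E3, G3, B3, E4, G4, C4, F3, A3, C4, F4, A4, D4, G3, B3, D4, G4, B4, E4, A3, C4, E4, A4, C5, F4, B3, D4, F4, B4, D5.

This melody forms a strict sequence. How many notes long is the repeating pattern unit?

30 notes total. Splitting into 5 groups of 6:
B3 E3 G3 B3 E4 G4 | C4 F3 A3 C4 F4 A4 | D4 G3 B3 D4 G4 B4 | E4 A3 C4 E4 A4 C5 | F4 B3 D4 F4 B4 D5
Each cell is the previous one up a 2nd — so the unit is 6 notes.

6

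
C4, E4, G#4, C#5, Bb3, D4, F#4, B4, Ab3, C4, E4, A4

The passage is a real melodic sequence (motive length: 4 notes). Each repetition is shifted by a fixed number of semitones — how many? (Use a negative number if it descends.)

-2

Unit = 4 notes; the statements start on C4, Bb3, Ab3, moving down a 2nd each time.
C4→Bb3 is 58 − 60 = -2 semitones.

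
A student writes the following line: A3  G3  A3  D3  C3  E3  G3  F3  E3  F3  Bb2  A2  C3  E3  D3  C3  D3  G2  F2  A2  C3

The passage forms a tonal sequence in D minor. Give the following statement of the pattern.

Bb2 A2 Bb2 E2 D2 F2 A2

Taking 7-note groups, the heads are A3, F3, D3: the pattern moves down a 3rd.
Statement 4 starts on Bb2 and keeps the same diatonic contour: Bb2 A2 Bb2 E2 D2 F2 A2.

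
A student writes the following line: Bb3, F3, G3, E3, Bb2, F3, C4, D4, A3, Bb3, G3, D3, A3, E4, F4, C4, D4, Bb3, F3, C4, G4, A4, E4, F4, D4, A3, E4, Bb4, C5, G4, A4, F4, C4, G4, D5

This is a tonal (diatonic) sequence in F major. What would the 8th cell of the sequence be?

Bb5 F5 G5 E5 Bb4 F5 C6

Unit = 7 notes; the statements start on Bb3, D4, F4, A4, C5, moving up a 3rd each time.
Continuing the starts: E5 → G5 → Bb5.
From Bb5 the diatonic shape gives Bb5 F5 G5 E5 Bb4 F5 C6.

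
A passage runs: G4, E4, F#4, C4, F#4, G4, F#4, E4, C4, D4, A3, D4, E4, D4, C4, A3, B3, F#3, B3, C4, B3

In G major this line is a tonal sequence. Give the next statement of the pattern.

Taking 7-note groups, the heads are G4, E4, C4: the pattern moves down a 3rd.
From A3 the diatonic shape gives A3 F#3 G3 D3 G3 A3 G3.

A3 F#3 G3 D3 G3 A3 G3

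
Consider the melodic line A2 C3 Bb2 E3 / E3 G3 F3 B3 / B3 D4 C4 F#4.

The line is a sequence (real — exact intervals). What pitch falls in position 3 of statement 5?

With 4-note cells, note 3 of each statement runs Bb2, F3, C4.
Each moves up a 5th. Continuing: G4 → D5.

D5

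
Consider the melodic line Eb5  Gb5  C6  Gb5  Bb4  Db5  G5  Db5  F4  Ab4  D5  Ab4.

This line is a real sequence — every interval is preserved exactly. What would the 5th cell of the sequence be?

Unit = 4 notes; the statements start on Eb5, Bb4, F4, moving down a 4th each time.
Continuing the starts: C4 → G3.
From G3 the exact shape gives G3 Bb3 E4 Bb3.

G3 Bb3 E4 Bb3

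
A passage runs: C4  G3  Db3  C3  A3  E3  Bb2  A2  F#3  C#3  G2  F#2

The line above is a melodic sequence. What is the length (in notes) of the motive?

12 notes total. Splitting into 3 groups of 4:
C4 G3 Db3 C3 | A3 E3 Bb2 A2 | F#3 C#3 G2 F#2
That's a consistent down a 3rd shift per cell, and no other grouping gives one.

4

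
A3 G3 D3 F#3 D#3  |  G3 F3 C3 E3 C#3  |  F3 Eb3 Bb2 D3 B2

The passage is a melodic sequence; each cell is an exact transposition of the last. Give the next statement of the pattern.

Eb3 Db3 Ab2 C3 A2

With a 5-note motive the entries are A3, G3, F3, each down a 2nd from the previous.
So cell 4 is Eb3 Db3 Ab2 C3 A2.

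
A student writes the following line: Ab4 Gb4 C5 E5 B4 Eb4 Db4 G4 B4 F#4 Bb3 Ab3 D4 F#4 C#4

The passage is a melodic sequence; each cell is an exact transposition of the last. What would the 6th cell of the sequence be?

G2 F2 B2 D#3 A#2

With a 5-note motive the entries are Ab4, Eb4, Bb3, each down a 4th from the previous.
Extending down a 4th: F3 → C3 → G2.
Statement 6 starts on G2 and keeps the same exact contour: G2 F2 B2 D#3 A#2.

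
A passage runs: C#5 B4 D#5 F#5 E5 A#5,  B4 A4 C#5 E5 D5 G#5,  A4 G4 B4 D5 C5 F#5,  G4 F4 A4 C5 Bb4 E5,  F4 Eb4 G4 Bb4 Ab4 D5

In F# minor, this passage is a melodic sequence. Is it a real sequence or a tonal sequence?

Each cell has the same semitone pattern (-2, 4, 3, -2, 6) — intervals are preserved exactly.
And D#5 lies outside F# minor, so the sequence is real rather than tonal.

real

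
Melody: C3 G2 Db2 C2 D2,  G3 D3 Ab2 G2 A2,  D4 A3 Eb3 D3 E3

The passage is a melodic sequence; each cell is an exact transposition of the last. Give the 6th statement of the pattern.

With a 5-note motive the entries are C3, G3, D4, each up a 5th from the previous.
Continuing the starts: A4 → E5 → B5.
Statement 6 starts on B5 and keeps the same exact contour: B5 F#5 C5 B4 C#5.

B5 F#5 C5 B4 C#5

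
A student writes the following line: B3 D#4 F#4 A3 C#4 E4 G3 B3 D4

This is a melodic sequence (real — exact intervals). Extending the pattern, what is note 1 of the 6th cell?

With 3-note cells, note 1 of each statement runs B3, A3, G3.
Each moves down a 2nd. Continuing: F3 → Eb3 → Db3.

Db3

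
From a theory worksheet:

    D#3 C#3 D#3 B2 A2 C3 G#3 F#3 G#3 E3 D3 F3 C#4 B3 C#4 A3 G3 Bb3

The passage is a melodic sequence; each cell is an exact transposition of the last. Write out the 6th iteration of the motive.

E5 D5 E5 C5 Bb4 Db5

The 6-note cells begin on D#3, G#3, C#4 — each up a 4th from the last.
Carrying on: F#4 → B4 → E5.
So cell 6 is E5 D5 E5 C5 Bb4 Db5.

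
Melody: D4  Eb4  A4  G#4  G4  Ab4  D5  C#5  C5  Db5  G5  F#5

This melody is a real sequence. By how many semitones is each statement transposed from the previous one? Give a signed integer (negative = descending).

5

Taking 4-note groups, the heads are D4, G4, C5: the pattern moves up a 4th.
D4→G4 is 67 − 62 = 5 semitones.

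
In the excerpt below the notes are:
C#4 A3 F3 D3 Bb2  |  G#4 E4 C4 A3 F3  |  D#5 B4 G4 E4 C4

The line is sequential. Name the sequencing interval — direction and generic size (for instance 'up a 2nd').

The 5-note cells begin on C#4, G#4, D#5 — each up a 5th from the last.
C#4 to G#4 is up a 5th.

up a 5th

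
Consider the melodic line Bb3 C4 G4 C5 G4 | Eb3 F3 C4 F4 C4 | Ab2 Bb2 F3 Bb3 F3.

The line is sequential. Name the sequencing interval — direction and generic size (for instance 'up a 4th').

down a 5th

With a 5-note motive the entries are Bb3, Eb3, Ab2, each down a 5th from the previous.
Bb3 to Eb3 is down a 5th.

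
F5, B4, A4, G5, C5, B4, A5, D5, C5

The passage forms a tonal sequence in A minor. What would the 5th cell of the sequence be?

Taking 3-note groups, the heads are F5, G5, A5: the pattern moves up a 2nd.
Carrying on: B5 → C6.
Statement 5 starts on C6 and keeps the same diatonic contour: C6 F5 E5.

C6 F5 E5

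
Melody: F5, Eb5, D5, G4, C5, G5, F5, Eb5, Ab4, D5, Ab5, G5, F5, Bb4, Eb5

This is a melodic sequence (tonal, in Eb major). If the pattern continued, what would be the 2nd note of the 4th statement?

Ab5

The unit is 5 notes. Position-2 pitches of the 3 shown cells: Eb5, F5, G5.
Each moves up a 2nd; the next is Ab5.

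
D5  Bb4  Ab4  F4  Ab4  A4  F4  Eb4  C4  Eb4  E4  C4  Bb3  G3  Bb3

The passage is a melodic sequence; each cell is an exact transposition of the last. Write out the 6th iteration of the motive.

C#3 A2 G2 E2 G2

Taking 5-note groups, the heads are D5, A4, E4: the pattern moves down a 4th.
Carrying on: B3 → F#3 → C#3.
So cell 6 is C#3 A2 G2 E2 G2.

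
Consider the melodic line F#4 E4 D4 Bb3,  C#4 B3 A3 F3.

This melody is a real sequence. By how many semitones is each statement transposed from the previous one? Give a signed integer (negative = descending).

Unit = 4 notes; the statements start on F#4, C#4, moving down a 4th each time.
F#4→C#4 is 61 − 66 = -5 semitones.

-5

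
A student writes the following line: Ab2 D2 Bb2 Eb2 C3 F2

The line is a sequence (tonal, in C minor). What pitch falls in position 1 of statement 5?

Eb3

The unit is 2 notes. Position-1 pitches of the 3 shown cells: Ab2, Bb2, C3.
Carrying that up a 2nd forward: D3 → Eb3.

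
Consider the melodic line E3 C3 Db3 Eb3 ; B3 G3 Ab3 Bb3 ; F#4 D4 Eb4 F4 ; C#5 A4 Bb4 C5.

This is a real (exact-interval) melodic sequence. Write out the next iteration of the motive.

With a 4-note motive the entries are E3, B3, F#4, C#5, each up a 5th from the previous.
Statement 5 starts on G#5 and keeps the same exact contour: G#5 E5 F5 G5.

G#5 E5 F5 G5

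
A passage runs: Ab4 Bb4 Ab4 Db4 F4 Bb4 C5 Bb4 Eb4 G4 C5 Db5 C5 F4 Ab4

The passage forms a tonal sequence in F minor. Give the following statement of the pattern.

Db5 Eb5 Db5 G4 Bb4

Taking 5-note groups, the heads are Ab4, Bb4, C5: the pattern moves up a 2nd.
From Db5 the diatonic shape gives Db5 Eb5 Db5 G4 Bb4.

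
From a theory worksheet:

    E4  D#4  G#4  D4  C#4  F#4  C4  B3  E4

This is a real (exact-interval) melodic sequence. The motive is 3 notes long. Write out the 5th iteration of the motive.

With a 3-note motive the entries are E4, D4, C4, each down a 2nd from the previous.
Continuing the starts: Bb3 → Ab3.
So cell 5 is Ab3 G3 C4.

Ab3 G3 C4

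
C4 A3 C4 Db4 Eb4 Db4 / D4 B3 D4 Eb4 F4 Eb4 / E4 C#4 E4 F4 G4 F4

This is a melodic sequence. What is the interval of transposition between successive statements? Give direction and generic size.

Unit = 6 notes; the statements start on C4, D4, E4, moving up a 2nd each time.
From C4 to D4: up a 2nd.

up a 2nd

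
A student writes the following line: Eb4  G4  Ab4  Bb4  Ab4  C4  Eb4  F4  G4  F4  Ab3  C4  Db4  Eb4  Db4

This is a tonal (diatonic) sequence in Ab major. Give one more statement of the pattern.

F3 Ab3 Bb3 C4 Bb3

The 5-note cells begin on Eb4, C4, Ab3 — each down a 3rd from the last.
From F3 the diatonic shape gives F3 Ab3 Bb3 C4 Bb3.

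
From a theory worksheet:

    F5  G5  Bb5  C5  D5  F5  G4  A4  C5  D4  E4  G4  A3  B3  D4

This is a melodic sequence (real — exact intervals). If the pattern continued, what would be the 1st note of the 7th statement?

The unit is 3 notes. Position-1 pitches of the 5 shown cells: F5, C5, G4, D4, A3.
Carrying that down a 4th forward: E3 → B2.

B2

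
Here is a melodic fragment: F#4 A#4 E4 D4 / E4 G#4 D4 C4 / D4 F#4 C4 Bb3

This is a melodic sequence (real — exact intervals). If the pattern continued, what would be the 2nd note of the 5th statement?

Grouping in 4s, the 2nd note of each cell is A#4, G#4, F#4.
Extending down a 2nd: E4 → D4.

D4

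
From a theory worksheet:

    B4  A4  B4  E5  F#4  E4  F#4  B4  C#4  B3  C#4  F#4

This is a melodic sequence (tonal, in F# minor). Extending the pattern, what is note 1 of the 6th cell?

The unit is 4 notes. Position-1 pitches of the 3 shown cells: B4, F#4, C#4.
Extending down a 4th: G#3 → D3 → A2.

A2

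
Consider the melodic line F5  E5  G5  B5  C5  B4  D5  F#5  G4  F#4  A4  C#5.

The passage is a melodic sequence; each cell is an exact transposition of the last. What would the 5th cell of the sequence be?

Unit = 4 notes; the statements start on F5, C5, G4, moving down a 4th each time.
Continuing the starts: D4 → A3.
Statement 5 starts on A3 and keeps the same exact contour: A3 G#3 B3 D#4.

A3 G#3 B3 D#4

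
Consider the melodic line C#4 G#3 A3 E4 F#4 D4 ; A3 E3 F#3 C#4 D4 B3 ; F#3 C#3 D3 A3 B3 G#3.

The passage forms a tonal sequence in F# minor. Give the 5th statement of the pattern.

With a 6-note motive the entries are C#4, A3, F#3, each down a 3rd from the previous.
Continuing the starts: D3 → B2.
From B2 the diatonic shape gives B2 F#2 G#2 D3 E3 C#3.

B2 F#2 G#2 D3 E3 C#3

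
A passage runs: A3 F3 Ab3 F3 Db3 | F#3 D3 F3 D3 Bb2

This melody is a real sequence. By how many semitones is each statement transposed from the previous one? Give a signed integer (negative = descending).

-3

The 5-note cells begin on A3, F#3 — each down a 3rd from the last.
A3 to F#3 spans -3 semitones.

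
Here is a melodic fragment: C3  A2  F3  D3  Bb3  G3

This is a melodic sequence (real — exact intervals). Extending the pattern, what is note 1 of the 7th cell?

Gb5

The unit is 2 notes. Position-1 pitches of the 3 shown cells: C3, F3, Bb3.
Extending up a 4th: Eb4 → Ab4 → Db5 → Gb5.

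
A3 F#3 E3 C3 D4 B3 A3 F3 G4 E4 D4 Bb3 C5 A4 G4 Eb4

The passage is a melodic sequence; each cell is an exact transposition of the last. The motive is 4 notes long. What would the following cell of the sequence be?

F5 D5 C5 Ab4

With a 4-note motive the entries are A3, D4, G4, C5, each up a 4th from the previous.
Statement 5 starts on F5 and keeps the same exact contour: F5 D5 C5 Ab4.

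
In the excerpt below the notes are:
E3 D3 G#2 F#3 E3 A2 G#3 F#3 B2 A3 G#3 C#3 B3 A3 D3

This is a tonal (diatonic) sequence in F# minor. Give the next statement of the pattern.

C#4 B3 E3

The 3-note cells begin on E3, F#3, G#3, A3, B3 — each up a 2nd from the last.
So cell 6 is C#4 B3 E3.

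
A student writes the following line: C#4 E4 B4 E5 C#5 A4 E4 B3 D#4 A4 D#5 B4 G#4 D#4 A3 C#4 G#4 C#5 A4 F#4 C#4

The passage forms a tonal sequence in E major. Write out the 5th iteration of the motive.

F#3 A3 E4 A4 F#4 D#4 A3

With a 7-note motive the entries are C#4, B3, A3, each down a 2nd from the previous.
Continuing the starts: G#3 → F#3.
So cell 5 is F#3 A3 E4 A4 F#4 D#4 A3.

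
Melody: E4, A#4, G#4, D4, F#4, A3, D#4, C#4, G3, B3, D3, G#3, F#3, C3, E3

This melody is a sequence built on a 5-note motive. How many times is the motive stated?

3

15 notes in groups of 5 gives 15/5 = 3 statements.
Starts: E4, A3, D3 — each down a 5th.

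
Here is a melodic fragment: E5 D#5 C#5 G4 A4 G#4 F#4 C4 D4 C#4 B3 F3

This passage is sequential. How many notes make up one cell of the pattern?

Try groups of 4 (3 cells in 12 notes):
E5 D#5 C#5 G4 | A4 G#4 F#4 C4 | D4 C#4 B3 F3
Every group is a transposition down a 5th of the one before; no shorter unit works.

4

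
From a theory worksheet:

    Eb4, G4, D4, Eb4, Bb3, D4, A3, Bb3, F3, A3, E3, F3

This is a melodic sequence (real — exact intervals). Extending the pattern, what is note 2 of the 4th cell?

E3

With 4-note cells, note 2 of each statement runs G4, D4, A3.
Each moves down a 4th; the next is E3.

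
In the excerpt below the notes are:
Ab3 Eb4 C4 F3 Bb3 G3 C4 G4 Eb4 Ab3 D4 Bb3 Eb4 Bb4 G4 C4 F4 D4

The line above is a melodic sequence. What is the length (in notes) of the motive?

6

18 notes total. Splitting into 3 groups of 6:
Ab3 Eb4 C4 F3 Bb3 G3 | C4 G4 Eb4 Ab3 D4 Bb3 | Eb4 Bb4 G4 C4 F4 D4
Each cell is the previous one up a 3rd — so the unit is 6 notes.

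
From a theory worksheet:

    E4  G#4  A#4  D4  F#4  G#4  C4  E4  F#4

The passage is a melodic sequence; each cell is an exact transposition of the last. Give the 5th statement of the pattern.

Taking 3-note groups, the heads are E4, D4, C4: the pattern moves down a 2nd.
Continuing the starts: Bb3 → Ab3.
So cell 5 is Ab3 C4 D4.

Ab3 C4 D4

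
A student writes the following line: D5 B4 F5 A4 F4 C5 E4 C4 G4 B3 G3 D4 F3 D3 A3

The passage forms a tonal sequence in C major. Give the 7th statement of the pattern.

G2 E2 B2

Taking 3-note groups, the heads are D5, A4, E4, B3, F3: the pattern moves down a 4th.
Continuing the starts: C3 → G2.
Statement 7 starts on G2 and keeps the same diatonic contour: G2 E2 B2.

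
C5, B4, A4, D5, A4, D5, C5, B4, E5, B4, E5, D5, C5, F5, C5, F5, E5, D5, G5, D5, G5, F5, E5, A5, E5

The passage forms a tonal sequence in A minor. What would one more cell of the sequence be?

Unit = 5 notes; the statements start on C5, D5, E5, F5, G5, moving up a 2nd each time.
So cell 6 is A5 G5 F5 B5 F5.

A5 G5 F5 B5 F5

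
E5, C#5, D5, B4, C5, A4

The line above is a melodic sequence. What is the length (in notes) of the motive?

2

Try groups of 2 (3 cells in 6 notes):
E5 C#5 | D5 B4 | C5 A4
Every group is a transposition down a 2nd of the one before; no shorter unit works.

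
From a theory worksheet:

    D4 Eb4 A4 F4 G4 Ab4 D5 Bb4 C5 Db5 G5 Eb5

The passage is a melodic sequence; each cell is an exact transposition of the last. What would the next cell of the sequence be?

F5 Gb5 C6 Ab5

Taking 4-note groups, the heads are D4, G4, C5: the pattern moves up a 4th.
From F5 the exact shape gives F5 Gb5 C6 Ab5.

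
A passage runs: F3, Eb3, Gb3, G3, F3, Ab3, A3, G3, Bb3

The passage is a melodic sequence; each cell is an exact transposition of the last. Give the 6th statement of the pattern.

Taking 3-note groups, the heads are F3, G3, A3: the pattern moves up a 2nd.
Continuing the starts: B3 → C#4 → D#4.
So cell 6 is D#4 C#4 E4.

D#4 C#4 E4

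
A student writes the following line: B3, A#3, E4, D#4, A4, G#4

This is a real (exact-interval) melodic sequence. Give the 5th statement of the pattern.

G5 F#5

Unit = 2 notes; the statements start on B3, E4, A4, moving up a 4th each time.
Extending up a 4th: D5 → G5.
Statement 5 starts on G5 and keeps the same exact contour: G5 F#5.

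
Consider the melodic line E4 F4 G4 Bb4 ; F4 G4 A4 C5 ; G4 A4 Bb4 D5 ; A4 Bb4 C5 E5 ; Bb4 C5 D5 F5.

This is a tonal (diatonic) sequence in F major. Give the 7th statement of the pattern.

Unit = 4 notes; the statements start on E4, F4, G4, A4, Bb4, moving up a 2nd each time.
Continuing the starts: C5 → D5.
Statement 7 starts on D5 and keeps the same diatonic contour: D5 E5 F5 A5.

D5 E5 F5 A5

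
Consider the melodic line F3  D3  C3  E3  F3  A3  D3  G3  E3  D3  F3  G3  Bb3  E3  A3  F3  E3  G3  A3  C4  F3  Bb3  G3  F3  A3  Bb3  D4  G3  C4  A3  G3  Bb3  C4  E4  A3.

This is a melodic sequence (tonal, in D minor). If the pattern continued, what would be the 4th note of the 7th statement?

D4

The unit is 7 notes. Position-4 pitches of the 5 shown cells: E3, F3, G3, A3, Bb3.
Each moves up a 2nd. Continuing: C4 → D4.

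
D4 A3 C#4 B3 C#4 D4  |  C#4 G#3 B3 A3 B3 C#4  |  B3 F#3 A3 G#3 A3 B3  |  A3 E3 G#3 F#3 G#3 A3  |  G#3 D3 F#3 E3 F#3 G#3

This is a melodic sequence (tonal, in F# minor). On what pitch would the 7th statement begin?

Taking 6-note groups, the heads are D4, C#4, B3, A3, G#3: the pattern moves down a 2nd.
Extending the heads down a 2nd: F#3 → E3.

E3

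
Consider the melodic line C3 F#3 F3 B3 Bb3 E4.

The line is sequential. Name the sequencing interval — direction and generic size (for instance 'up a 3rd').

The 2-note cells begin on C3, F3, Bb3 — each up a 4th from the last.
C3 to F3 is up a 4th.

up a 4th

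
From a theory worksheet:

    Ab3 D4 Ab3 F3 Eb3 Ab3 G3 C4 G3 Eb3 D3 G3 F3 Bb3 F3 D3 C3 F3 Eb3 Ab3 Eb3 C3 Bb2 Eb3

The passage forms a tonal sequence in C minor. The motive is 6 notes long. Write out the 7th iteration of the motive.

Bb2 Eb3 Bb2 G2 F2 Bb2

Taking 6-note groups, the heads are Ab3, G3, F3, Eb3: the pattern moves down a 2nd.
Extending down a 2nd: D3 → C3 → Bb2.
So cell 7 is Bb2 Eb3 Bb2 G2 F2 Bb2.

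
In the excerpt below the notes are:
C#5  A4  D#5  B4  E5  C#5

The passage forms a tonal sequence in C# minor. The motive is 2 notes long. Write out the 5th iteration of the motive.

Taking 2-note groups, the heads are C#5, D#5, E5: the pattern moves up a 2nd.
Carrying on: F#5 → G#5.
From G#5 the diatonic shape gives G#5 E5.

G#5 E5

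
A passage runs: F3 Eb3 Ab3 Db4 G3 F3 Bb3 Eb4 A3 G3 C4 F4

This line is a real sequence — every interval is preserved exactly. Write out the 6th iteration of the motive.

D#4 C#4 F#4 B4

With a 4-note motive the entries are F3, G3, A3, each up a 2nd from the previous.
Carrying on: B3 → C#4 → D#4.
From D#4 the exact shape gives D#4 C#4 F#4 B4.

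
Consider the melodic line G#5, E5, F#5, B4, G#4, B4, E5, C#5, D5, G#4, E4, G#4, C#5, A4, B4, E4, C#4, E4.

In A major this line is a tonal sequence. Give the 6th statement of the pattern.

Taking 6-note groups, the heads are G#5, E5, C#5: the pattern moves down a 3rd.
Continuing the starts: A4 → F#4 → D4.
From D4 the diatonic shape gives D4 B3 C#4 F#3 D3 F#3.

D4 B3 C#4 F#3 D3 F#3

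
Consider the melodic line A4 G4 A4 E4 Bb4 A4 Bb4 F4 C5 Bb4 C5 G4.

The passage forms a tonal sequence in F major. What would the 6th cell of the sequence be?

F5 E5 F5 C5

The 4-note cells begin on A4, Bb4, C5 — each up a 2nd from the last.
Carrying on: D5 → E5 → F5.
Statement 6 starts on F5 and keeps the same diatonic contour: F5 E5 F5 C5.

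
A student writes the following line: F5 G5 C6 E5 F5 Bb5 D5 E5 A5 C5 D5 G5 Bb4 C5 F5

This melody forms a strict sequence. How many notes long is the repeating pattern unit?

3

15 notes total. Splitting into 5 groups of 3:
F5 G5 C6 | E5 F5 Bb5 | D5 E5 A5 | C5 D5 G5 | Bb4 C5 F5
That's a consistent down a 2nd shift per cell, and no other grouping gives one.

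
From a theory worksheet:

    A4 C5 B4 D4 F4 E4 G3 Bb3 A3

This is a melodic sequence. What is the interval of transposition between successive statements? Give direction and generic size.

With a 3-note motive the entries are A4, D4, G3, each down a 5th from the previous.
From A4 to D4: down a 5th.

down a 5th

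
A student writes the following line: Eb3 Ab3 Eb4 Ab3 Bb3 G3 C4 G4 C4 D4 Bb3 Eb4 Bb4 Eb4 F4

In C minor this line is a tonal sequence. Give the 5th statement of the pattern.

F4 Bb4 F5 Bb4 C5

With a 5-note motive the entries are Eb3, G3, Bb3, each up a 3rd from the previous.
Extending up a 3rd: D4 → F4.
From F4 the diatonic shape gives F4 Bb4 F5 Bb4 C5.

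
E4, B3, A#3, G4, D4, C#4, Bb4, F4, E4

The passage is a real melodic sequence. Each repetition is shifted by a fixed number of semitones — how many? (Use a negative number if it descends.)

With a 3-note motive the entries are E4, G4, Bb4, each up a 3rd from the previous.
E4 to G4 spans +3 semitones.

3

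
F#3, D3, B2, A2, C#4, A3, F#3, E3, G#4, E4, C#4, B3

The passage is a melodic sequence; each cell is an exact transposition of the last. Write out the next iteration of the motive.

Unit = 4 notes; the statements start on F#3, C#4, G#4, moving up a 5th each time.
So cell 4 is D#5 B4 G#4 F#4.

D#5 B4 G#4 F#4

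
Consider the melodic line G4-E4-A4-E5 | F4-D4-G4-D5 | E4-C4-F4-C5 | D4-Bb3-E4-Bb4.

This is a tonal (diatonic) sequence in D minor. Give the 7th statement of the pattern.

A3 F3 Bb3 F4

The 4-note cells begin on G4, F4, E4, D4 — each down a 2nd from the last.
Continuing the starts: C4 → Bb3 → A3.
Statement 7 starts on A3 and keeps the same diatonic contour: A3 F3 Bb3 F4.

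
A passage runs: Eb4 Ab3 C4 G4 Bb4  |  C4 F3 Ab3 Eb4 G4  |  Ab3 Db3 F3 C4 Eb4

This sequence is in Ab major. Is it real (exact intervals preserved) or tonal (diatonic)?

Every note is diatonic to Ab major.
Cell 1 has +4 semitones from note 2 to 3, but cell 2 has +3 — the interval quality changes while the contour stays the same, which is the hallmark of a tonal sequence.

tonal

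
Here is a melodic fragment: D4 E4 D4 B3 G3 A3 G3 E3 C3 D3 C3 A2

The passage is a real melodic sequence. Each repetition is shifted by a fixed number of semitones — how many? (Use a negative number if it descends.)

-7

The 4-note cells begin on D4, G3, C3 — each down a 5th from the last.
D4 to G3 spans -7 semitones.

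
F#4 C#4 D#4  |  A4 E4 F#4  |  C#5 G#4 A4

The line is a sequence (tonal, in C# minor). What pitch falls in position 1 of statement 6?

The unit is 3 notes. Position-1 pitches of the 3 shown cells: F#4, A4, C#5.
Carrying that up a 3rd forward: E5 → G#5 → B5.

B5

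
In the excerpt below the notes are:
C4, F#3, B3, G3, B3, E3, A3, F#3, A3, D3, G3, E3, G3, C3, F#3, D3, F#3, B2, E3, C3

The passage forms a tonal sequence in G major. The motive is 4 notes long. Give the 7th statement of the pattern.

D3 G2 C3 A2

Taking 4-note groups, the heads are C4, B3, A3, G3, F#3: the pattern moves down a 2nd.
Continuing the starts: E3 → D3.
So cell 7 is D3 G2 C3 A2.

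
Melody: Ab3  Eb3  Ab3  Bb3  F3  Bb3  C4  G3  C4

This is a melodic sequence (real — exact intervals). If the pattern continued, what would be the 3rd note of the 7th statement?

Grouping in 3s, the 3rd note of each cell is Ab3, Bb3, C4.
Each moves up a 2nd. Continuing: D4 → E4 → F#4 → G#4.

G#4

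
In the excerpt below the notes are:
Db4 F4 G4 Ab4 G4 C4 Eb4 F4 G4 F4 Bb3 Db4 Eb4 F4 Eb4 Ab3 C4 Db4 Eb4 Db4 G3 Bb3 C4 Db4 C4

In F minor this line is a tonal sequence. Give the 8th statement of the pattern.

Db3 F3 G3 Ab3 G3

Taking 5-note groups, the heads are Db4, C4, Bb3, Ab3, G3: the pattern moves down a 2nd.
Extending down a 2nd: F3 → Eb3 → Db3.
Statement 8 starts on Db3 and keeps the same diatonic contour: Db3 F3 G3 Ab3 G3.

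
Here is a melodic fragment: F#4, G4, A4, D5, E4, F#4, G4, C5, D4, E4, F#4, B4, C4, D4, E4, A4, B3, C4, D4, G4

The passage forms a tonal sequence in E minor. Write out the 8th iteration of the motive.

Unit = 4 notes; the statements start on F#4, E4, D4, C4, B3, moving down a 2nd each time.
Extending down a 2nd: A3 → G3 → F#3.
So cell 8 is F#3 G3 A3 D4.

F#3 G3 A3 D4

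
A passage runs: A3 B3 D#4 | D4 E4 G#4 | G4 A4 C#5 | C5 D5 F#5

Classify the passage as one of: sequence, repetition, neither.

sequence

Each 3-note cell is the previous one transposed up a 4th.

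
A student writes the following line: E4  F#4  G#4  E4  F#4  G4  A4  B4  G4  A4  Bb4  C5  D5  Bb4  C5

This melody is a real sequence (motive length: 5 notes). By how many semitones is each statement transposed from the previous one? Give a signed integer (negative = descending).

3

Taking 5-note groups, the heads are E4, G4, Bb4: the pattern moves up a 3rd.
Counting half-steps from E4 to G4: 3.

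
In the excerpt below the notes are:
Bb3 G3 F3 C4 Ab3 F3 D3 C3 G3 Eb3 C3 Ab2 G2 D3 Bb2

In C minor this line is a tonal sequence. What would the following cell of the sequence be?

G2 Eb2 D2 Ab2 F2

The 5-note cells begin on Bb3, F3, C3 — each down a 4th from the last.
From G2 the diatonic shape gives G2 Eb2 D2 Ab2 F2.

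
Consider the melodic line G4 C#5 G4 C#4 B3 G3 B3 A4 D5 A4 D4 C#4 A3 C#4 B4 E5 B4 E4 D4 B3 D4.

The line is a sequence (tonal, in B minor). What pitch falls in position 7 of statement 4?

With 7-note cells, note 7 of each statement runs B3, C#4, D4.
From D4, up a 2nd gives E4.

E4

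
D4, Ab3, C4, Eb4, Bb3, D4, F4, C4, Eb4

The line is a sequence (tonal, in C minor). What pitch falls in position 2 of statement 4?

D4

With 3-note cells, note 2 of each statement runs Ab3, Bb3, C4.
From C4, up a 2nd gives D4.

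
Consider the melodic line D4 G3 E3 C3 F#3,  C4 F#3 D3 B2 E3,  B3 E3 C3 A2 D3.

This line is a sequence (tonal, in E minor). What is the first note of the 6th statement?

F#3

Unit = 5 notes; the statements start on D4, C4, B3, moving down a 2nd each time.
Extending the heads down a 2nd: A3 → G3 → F#3.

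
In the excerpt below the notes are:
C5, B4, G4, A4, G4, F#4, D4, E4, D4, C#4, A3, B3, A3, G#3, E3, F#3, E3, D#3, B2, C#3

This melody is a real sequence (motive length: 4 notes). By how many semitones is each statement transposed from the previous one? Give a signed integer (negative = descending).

Unit = 4 notes; the statements start on C5, G4, D4, A3, E3, moving down a 4th each time.
C5 to G4 spans -5 semitones.

-5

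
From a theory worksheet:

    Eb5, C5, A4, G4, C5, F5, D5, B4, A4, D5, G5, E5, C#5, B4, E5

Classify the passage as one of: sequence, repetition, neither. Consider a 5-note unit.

sequence

Each 5-note cell is the previous one transposed up a 2nd.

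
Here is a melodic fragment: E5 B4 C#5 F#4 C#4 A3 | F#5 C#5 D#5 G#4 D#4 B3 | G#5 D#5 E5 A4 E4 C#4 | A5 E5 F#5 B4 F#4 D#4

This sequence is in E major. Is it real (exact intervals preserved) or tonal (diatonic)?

Every note is diatonic to E major.
Cell 1 has +2 semitones from note 2 to 3, but cell 3 has +1 — the interval quality changes while the contour stays the same, which is the hallmark of a tonal sequence.

tonal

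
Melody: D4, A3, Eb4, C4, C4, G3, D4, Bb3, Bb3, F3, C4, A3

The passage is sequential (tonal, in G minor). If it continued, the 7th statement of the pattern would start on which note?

Unit = 4 notes; the statements start on D4, C4, Bb3, moving down a 2nd each time.
Extending the heads down a 2nd: A3 → G3 → F3 → Eb3.

Eb3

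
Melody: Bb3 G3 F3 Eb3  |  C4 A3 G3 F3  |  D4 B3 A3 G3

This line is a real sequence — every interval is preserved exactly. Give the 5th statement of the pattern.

The 4-note cells begin on Bb3, C4, D4 — each up a 2nd from the last.
Continuing the starts: E4 → F#4.
Statement 5 starts on F#4 and keeps the same exact contour: F#4 D#4 C#4 B3.

F#4 D#4 C#4 B3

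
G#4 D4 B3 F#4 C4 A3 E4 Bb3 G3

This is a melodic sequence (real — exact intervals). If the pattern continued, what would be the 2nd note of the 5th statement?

Gb3

The unit is 3 notes. Position-2 pitches of the 3 shown cells: D4, C4, Bb3.
Extending down a 2nd: Ab3 → Gb3.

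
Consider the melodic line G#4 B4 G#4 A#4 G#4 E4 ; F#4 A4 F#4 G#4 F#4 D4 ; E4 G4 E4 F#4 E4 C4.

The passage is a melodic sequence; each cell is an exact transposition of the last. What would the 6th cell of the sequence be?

Bb3 Db4 Bb3 C4 Bb3 Gb3

With a 6-note motive the entries are G#4, F#4, E4, each down a 2nd from the previous.
Carrying on: D4 → C4 → Bb3.
Statement 6 starts on Bb3 and keeps the same exact contour: Bb3 Db4 Bb3 C4 Bb3 Gb3.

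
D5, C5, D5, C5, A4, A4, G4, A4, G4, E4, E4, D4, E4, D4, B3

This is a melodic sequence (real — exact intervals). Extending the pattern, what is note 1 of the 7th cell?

With 5-note cells, note 1 of each statement runs D5, A4, E4.
Carrying that down a 4th forward: B3 → F#3 → C#3 → G#2.

G#2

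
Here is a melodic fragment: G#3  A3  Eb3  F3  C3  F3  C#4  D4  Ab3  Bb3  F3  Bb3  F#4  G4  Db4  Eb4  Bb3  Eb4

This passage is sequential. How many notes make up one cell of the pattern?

6

There are 18 notes; a 6-note unit gives 3 cells:
G#3 A3 Eb3 F3 C3 F3 | C#4 D4 Ab3 Bb3 F3 Bb3 | F#4 G4 Db4 Eb4 Bb3 Eb4
That's a consistent up a 4th shift per cell, and no other grouping gives one.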